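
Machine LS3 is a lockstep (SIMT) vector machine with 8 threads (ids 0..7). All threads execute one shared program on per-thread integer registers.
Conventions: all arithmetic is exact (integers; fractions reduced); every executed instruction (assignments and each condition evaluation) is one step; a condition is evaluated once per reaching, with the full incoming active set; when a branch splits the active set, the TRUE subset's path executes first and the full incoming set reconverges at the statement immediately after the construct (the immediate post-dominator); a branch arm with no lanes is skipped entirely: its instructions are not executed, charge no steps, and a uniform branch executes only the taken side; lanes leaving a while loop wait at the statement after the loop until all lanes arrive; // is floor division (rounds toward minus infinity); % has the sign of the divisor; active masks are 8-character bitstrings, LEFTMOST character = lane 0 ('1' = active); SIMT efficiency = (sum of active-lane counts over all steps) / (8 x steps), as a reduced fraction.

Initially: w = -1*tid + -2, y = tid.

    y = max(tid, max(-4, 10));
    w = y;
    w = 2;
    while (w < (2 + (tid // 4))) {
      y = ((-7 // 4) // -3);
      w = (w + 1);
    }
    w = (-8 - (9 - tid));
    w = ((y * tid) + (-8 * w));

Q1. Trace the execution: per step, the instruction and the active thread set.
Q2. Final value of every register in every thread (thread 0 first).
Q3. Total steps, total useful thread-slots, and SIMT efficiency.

step 0: y <- max(tid, max(-4, 10))   11111111
step 1: w <- y                       11111111
step 2: w <- 2                       11111111
step 3: eval (w < (2 + (tid // 4)))  11111111
step 4: y <- ((-7 // 4) // -3)       00001111
step 5: w <- (w + 1)                 00001111
step 6: eval (w < (2 + (tid // 4)))  00001111
step 7: w <- (-8 - (9 - tid))        11111111
step 8: w <- ((y * tid) + (-8 * w))  11111111

Answer: 9 steps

w: 136,138,140,142,104,96,88,80
y: 10,10,10,10,0,0,0,0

steps = 9; useful = 60; efficiency = 60/72 = 5/6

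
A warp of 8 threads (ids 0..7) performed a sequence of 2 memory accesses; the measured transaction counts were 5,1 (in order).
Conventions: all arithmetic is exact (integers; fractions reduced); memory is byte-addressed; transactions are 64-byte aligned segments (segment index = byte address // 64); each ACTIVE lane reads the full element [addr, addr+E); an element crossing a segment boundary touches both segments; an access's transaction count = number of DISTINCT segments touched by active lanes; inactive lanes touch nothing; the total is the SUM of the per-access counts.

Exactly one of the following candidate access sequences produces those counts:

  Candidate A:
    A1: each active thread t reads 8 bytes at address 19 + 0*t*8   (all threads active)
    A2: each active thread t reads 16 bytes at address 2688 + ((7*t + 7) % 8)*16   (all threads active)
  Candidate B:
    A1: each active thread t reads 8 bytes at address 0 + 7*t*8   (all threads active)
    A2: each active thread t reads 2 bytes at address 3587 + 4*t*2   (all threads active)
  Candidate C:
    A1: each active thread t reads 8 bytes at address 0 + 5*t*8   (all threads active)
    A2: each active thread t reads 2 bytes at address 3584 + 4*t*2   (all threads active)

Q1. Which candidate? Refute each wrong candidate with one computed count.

A: A1 gives 1 transaction, not 5
B: A1 gives 7 transactions, not 5
C: all counts match (5,1)

Answer: C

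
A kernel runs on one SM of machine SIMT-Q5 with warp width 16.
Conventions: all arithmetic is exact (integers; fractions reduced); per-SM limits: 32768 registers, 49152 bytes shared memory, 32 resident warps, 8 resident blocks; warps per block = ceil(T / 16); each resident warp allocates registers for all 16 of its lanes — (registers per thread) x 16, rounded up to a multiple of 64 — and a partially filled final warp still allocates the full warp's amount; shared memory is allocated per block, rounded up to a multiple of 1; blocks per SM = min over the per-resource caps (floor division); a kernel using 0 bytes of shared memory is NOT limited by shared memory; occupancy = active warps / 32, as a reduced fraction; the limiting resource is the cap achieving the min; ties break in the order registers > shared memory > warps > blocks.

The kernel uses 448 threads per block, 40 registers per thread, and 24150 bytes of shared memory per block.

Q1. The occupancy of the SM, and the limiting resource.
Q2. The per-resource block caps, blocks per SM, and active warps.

Answer: occupancy 7/8, limited by registers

registers: 1 block
shared memory: 2 blocks
warps: 1 block
blocks: 8 blocks

Answer: 1 block, 28 active warps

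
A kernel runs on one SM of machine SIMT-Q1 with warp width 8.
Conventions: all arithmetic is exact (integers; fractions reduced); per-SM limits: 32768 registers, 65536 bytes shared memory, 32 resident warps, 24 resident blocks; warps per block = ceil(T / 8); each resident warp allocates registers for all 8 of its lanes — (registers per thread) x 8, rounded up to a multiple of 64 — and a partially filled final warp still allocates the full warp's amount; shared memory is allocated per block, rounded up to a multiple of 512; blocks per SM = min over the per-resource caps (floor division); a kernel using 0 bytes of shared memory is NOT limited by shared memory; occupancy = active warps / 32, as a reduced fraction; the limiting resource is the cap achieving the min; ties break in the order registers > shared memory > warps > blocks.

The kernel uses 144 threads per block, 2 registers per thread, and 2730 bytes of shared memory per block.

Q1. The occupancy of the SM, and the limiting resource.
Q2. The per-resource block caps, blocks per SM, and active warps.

Answer: occupancy 9/16, limited by warps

registers: 28 blocks
shared memory: 21 blocks
warps: 1 block
blocks: 24 blocks

Answer: 1 block, 18 active warps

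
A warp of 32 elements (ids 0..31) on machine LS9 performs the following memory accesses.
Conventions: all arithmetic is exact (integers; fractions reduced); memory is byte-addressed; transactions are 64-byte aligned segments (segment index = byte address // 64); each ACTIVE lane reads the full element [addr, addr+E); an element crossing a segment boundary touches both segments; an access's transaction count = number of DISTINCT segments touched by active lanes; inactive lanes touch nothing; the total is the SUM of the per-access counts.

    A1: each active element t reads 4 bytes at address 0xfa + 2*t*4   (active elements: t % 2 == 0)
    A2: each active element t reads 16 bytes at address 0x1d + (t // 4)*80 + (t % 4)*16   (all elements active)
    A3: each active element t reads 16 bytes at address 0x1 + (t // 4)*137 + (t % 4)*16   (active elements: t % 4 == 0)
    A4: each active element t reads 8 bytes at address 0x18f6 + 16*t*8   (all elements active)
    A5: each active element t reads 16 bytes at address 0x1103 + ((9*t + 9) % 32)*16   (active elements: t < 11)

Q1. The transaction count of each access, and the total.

A1: 5 transactions
A2: 11 transactions
A3: 9 transactions
A4: 32 transactions
A5: 9 transactions

Answer: 5,11,9,32,9; total 66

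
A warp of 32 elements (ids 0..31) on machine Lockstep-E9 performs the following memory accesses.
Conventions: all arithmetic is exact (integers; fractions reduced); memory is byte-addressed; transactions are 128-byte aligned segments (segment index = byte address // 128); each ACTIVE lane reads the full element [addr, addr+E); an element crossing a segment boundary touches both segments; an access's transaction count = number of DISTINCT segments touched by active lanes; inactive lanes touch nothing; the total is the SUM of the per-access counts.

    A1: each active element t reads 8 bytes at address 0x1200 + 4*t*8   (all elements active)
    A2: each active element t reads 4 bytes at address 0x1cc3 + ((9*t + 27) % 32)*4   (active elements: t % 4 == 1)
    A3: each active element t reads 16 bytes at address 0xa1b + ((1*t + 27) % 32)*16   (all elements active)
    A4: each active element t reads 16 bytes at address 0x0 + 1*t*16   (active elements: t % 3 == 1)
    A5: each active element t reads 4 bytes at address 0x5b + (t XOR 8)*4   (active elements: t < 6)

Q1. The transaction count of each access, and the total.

A1: 8 transactions
A2: 2 transactions
A3: 5 transactions
A4: 4 transactions
A5: 2 transactions

Answer: 8,2,5,4,2; total 21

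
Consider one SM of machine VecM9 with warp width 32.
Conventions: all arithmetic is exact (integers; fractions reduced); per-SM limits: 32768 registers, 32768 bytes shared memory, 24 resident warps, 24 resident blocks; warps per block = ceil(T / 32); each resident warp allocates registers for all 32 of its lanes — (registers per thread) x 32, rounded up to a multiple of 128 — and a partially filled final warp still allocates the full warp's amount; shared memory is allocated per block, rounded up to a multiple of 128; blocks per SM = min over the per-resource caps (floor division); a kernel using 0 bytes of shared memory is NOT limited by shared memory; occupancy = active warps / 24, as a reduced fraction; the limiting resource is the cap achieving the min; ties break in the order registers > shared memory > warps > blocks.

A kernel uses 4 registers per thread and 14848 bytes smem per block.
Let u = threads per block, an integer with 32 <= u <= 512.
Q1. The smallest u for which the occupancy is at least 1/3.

Answer: u = 97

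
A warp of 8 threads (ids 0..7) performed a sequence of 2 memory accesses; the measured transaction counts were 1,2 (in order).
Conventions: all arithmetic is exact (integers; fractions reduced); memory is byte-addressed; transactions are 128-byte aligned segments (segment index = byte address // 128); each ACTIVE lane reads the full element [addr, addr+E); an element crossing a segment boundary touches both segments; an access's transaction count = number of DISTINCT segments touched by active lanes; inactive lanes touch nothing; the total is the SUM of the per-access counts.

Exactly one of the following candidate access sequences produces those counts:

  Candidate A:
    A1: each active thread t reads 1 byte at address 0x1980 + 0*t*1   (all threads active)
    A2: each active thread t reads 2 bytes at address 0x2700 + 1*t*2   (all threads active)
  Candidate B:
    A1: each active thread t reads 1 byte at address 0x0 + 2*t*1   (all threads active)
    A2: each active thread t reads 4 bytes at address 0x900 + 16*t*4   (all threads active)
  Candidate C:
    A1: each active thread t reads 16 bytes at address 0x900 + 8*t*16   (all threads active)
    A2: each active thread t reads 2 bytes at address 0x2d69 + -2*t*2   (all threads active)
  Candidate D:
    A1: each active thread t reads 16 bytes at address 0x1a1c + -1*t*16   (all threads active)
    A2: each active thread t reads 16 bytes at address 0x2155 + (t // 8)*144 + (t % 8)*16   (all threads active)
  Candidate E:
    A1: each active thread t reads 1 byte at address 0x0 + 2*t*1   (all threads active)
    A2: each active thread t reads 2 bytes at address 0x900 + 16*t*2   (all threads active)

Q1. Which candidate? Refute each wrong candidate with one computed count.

A: A2 gives 1 transaction, not 2
B: A2 gives 4 transactions, not 2
C: A1 gives 8 transactions, not 1
D: A1 gives 2 transactions, not 1
E: all counts match (1,2)

Answer: E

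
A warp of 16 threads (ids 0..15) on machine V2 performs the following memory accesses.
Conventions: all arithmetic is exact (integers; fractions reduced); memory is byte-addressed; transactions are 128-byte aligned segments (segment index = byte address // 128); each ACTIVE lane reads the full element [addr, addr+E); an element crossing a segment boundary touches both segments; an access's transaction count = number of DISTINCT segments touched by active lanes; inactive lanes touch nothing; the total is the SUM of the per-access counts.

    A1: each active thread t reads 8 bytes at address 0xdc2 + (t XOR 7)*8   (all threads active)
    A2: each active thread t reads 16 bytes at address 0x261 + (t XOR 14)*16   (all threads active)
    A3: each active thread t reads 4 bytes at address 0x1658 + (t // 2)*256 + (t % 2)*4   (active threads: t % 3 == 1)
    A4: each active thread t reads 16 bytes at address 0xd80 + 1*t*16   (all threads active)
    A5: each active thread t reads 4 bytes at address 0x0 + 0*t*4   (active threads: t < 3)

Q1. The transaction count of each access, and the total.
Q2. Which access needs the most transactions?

A1: 2 transactions
A2: 3 transactions
A3: 5 transactions
A4: 2 transactions
A5: 1 transaction

Answer: 2,3,5,2,1; total 13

Answer: A3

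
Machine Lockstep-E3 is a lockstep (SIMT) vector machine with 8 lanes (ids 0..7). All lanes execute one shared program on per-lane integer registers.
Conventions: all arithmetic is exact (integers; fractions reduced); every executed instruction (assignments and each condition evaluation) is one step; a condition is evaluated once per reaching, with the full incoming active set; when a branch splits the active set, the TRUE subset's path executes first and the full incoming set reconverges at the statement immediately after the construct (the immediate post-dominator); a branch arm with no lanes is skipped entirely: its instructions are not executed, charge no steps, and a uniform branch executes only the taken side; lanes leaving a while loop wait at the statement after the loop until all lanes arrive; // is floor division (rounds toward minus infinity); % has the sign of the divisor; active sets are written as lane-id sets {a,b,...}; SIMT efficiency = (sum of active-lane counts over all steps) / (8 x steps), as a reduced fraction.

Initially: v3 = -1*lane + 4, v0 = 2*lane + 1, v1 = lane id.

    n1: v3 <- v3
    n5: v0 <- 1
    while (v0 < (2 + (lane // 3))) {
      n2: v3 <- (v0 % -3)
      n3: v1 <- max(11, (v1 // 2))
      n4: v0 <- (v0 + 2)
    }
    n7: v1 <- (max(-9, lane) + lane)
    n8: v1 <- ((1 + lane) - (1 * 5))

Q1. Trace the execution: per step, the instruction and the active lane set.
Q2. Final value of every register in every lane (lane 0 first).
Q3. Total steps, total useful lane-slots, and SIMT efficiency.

step 0: v3 <- v3                     {0,1,2,3,4,5,6,7}
step 1: v0 <- 1                      {0,1,2,3,4,5,6,7}
step 2: eval (v0 < (2 + (lane // 3))) {0,1,2,3,4,5,6,7}
step 3: v3 <- (v0 % -3)              {0,1,2,3,4,5,6,7}
step 4: v1 <- max(11, (v1 // 2))     {0,1,2,3,4,5,6,7}
step 5: v0 <- (v0 + 2)               {0,1,2,3,4,5,6,7}
step 6: eval (v0 < (2 + (lane // 3))) {0,1,2,3,4,5,6,7}
step 7: v3 <- (v0 % -3)              {6,7}
step 8: v1 <- max(11, (v1 // 2))     {6,7}
step 9: v0 <- (v0 + 2)               {6,7}
step 10: eval (v0 < (2 + (lane // 3))) {6,7}
step 11: v1 <- (max(-9, lane) + lane) {0,1,2,3,4,5,6,7}
step 12: v1 <- ((1 + lane) - (1 * 5)) {0,1,2,3,4,5,6,7}

Answer: 13 steps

v3: -2,-2,-2,-2,-2,-2,0,0
v0: 3,3,3,3,3,3,5,5
v1: -4,-3,-2,-1,0,1,2,3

steps = 13; useful = 80; efficiency = 80/104 = 10/13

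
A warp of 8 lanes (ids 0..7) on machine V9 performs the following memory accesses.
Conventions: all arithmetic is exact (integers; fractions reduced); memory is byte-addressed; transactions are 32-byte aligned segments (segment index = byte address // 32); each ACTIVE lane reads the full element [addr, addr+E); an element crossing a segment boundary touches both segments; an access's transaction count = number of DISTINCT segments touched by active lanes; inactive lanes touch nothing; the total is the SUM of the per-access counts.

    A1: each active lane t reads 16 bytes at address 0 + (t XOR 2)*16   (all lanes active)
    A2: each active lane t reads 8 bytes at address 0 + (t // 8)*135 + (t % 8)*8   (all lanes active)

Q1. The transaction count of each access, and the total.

A1: 4 transactions
A2: 2 transactions

Answer: 4,2; total 6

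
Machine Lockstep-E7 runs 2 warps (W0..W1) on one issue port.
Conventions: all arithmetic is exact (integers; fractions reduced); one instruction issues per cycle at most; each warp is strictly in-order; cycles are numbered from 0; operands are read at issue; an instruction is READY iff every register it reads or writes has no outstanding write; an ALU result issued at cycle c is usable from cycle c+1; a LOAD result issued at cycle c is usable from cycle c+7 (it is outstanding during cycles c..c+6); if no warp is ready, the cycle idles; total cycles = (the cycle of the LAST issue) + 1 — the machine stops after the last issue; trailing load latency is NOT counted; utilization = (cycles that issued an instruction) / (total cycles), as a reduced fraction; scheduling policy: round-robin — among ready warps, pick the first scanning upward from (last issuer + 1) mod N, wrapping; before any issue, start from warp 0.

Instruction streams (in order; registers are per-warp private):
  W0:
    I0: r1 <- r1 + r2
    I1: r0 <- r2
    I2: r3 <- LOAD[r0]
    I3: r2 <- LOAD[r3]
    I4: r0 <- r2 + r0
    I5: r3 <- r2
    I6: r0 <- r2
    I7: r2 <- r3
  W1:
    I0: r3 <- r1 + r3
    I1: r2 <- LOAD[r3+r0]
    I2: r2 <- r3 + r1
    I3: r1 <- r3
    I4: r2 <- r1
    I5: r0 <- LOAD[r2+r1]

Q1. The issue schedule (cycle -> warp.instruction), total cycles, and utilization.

cycle 0: W0.I0
cycle 1: W1.I0
cycle 2: W0.I1
cycle 3: W1.I1
cycle 4: W0.I2
cycle 5: idle
cycle 6: idle
cycle 7: idle
cycle 8: idle
cycle 9: idle
cycle 10: W1.I2
cycle 11: W0.I3
cycle 12: W1.I3
cycle 13: W1.I4
cycle 14: W1.I5
cycle 15: idle
cycle 16: idle
cycle 17: idle
cycle 18: W0.I4
cycle 19: W0.I5
cycle 20: W0.I6
cycle 21: W0.I7

Answer: 22 cycles, utilization 7/11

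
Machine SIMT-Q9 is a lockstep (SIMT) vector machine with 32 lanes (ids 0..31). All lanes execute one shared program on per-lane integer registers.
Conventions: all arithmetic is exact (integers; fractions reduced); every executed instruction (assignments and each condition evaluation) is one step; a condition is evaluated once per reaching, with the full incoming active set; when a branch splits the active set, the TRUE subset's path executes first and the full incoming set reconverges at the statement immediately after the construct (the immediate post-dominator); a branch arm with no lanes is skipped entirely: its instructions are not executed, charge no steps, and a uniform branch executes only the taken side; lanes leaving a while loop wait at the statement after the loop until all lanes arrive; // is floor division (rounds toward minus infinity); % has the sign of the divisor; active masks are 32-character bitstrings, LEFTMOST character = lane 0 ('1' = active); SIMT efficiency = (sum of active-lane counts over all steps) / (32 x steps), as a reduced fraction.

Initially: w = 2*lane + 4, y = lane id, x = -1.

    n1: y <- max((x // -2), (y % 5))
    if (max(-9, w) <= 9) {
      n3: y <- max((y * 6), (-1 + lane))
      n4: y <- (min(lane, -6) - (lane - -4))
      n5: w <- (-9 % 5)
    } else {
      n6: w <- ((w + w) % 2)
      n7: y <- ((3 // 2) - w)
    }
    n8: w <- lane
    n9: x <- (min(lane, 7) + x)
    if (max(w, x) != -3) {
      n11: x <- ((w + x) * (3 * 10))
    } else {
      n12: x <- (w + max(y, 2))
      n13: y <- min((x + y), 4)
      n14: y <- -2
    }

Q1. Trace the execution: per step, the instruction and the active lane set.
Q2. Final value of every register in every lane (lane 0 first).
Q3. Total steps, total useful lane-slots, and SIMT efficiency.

step 0: y <- max((x // -2), (y % 5)) 11111111111111111111111111111111
step 1: eval (max(-9, w) <= 9)       11111111111111111111111111111111
step 2: y <- max((y * 6), (-1 + lane)) 11100000000000000000000000000000
step 3: y <- (min(lane, -6) - (lane - -4)) 11100000000000000000000000000000
step 4: w <- (-9 % 5)                11100000000000000000000000000000
step 5: w <- ((w + w) % 2)           00011111111111111111111111111111
step 6: y <- ((3 // 2) - w)          00011111111111111111111111111111
step 7: w <- lane                    11111111111111111111111111111111
step 8: x <- (min(lane, 7) + x)      11111111111111111111111111111111
step 9: eval (max(w, x) != -3)       11111111111111111111111111111111
step 10: x <- ((w + x) * (3 * 10))    11111111111111111111111111111111

Answer: 11 steps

w: 0,1,2,3,4,5,6,7,8,9,10,11,12,13,14,15,16,17,18,19,20,21,22,23,24,25,26,27,28,29,30,31
y: -10,-11,-12,1,1,1,1,1,1,1,1,1,1,1,1,1,1,1,1,1,1,1,1,1,1,1,1,1,1,1,1,1
x: -30,30,90,150,210,270,330,390,420,450,480,510,540,570,600,630,660,690,720,750,780,810,840,870,900,930,960,990,1020,1050,1080,1110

steps = 11; useful = 259; efficiency = 259/352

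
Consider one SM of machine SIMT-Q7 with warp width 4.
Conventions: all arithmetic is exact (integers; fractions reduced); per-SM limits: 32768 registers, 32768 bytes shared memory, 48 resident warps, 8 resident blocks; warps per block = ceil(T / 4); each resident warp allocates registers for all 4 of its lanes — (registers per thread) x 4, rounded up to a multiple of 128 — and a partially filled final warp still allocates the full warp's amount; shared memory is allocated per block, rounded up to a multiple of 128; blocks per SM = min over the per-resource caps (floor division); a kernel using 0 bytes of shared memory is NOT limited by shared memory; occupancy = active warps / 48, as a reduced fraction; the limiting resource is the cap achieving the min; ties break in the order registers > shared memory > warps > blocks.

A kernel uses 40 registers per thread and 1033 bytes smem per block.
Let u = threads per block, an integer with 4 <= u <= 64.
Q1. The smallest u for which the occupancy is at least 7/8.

Answer: u = 21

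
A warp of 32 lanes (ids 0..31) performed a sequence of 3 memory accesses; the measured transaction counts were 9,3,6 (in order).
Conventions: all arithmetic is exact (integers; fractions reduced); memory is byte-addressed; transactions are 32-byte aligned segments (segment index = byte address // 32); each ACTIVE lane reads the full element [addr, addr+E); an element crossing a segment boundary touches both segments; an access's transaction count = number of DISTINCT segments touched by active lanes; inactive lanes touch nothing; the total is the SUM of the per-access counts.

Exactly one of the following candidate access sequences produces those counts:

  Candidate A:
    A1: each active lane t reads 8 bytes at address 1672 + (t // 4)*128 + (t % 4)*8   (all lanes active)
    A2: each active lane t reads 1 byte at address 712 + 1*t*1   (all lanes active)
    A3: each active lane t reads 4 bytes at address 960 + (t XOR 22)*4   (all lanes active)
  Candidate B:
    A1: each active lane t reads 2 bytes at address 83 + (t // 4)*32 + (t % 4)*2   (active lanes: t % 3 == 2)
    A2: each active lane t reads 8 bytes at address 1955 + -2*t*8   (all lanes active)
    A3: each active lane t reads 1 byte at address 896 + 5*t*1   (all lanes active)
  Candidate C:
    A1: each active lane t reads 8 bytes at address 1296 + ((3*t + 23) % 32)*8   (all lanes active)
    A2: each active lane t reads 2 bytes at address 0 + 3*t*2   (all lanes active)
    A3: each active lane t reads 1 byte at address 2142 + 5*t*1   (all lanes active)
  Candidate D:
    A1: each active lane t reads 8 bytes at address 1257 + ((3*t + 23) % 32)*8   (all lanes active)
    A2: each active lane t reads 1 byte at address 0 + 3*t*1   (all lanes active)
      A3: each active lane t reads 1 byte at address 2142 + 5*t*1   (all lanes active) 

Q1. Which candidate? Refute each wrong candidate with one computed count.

A: A1 gives 16 transactions, not 9
B: A1 gives 8 transactions, not 9
C: A2 gives 6 transactions, not 3
D: all counts match (9,3,6)

Answer: D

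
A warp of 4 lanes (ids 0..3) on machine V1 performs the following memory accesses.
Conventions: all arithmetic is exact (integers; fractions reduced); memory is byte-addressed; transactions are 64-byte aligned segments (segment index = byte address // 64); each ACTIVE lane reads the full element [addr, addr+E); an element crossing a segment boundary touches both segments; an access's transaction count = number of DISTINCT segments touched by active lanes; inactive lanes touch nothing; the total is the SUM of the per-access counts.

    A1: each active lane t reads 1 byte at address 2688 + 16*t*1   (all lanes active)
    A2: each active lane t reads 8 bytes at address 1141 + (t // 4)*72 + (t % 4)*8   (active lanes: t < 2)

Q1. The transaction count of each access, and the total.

A1: 1 transaction
A2: 2 transactions

Answer: 1,2; total 3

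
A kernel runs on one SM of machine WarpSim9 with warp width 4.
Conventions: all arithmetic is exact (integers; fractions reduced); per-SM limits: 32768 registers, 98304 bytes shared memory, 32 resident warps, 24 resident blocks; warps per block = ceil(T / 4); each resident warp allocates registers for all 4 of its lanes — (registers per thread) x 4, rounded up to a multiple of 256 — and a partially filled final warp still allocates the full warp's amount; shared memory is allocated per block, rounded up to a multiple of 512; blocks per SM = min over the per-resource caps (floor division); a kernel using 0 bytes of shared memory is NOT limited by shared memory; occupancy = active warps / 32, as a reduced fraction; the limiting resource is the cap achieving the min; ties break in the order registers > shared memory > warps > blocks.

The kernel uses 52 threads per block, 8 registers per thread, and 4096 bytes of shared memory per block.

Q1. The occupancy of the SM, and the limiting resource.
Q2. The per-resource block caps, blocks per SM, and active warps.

Answer: occupancy 13/16, limited by warps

registers: 9 blocks
shared memory: 24 blocks
warps: 2 blocks
blocks: 24 blocks

Answer: 2 blocks, 26 active warps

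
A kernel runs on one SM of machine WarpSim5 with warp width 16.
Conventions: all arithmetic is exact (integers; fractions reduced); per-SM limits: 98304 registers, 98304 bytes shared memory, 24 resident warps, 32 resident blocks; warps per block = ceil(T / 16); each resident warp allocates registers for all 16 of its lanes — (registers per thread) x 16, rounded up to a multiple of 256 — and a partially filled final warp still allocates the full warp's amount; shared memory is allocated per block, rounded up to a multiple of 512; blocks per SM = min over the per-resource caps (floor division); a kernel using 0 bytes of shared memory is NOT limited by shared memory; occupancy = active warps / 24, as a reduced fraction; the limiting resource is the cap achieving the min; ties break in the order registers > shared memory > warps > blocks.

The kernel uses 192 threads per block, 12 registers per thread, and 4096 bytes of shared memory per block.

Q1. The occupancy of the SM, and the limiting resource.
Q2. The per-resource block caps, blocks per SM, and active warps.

Answer: occupancy 1, limited by warps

registers: 32 blocks
shared memory: 24 blocks
warps: 2 blocks
blocks: 32 blocks

Answer: 2 blocks, 24 active warps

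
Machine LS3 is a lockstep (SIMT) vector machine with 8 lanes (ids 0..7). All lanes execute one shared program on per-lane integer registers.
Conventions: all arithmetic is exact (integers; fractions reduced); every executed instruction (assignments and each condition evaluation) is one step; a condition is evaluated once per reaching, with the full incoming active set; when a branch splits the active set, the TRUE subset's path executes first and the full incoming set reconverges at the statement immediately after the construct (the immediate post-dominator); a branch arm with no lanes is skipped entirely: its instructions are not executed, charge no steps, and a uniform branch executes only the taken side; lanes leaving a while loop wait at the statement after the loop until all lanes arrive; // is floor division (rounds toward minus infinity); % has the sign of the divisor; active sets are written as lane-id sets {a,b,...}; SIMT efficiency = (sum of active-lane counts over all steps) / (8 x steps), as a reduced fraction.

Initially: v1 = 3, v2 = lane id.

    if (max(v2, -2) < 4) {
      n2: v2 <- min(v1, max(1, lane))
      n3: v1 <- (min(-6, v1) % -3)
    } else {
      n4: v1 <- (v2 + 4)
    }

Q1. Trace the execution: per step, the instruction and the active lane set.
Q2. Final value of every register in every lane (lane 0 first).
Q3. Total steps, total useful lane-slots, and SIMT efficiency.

step 0: eval (max(v2, -2) < 4)       {0,1,2,3,4,5,6,7}
step 1: v2 <- min(v1, max(1, lane))  {0,1,2,3}
step 2: v1 <- (min(-6, v1) % -3)     {0,1,2,3}
step 3: v1 <- (v2 + 4)               {4,5,6,7}

Answer: 4 steps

v1: 0,0,0,0,8,9,10,11
v2: 1,1,2,3,4,5,6,7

steps = 4; useful = 20; efficiency = 20/32 = 5/8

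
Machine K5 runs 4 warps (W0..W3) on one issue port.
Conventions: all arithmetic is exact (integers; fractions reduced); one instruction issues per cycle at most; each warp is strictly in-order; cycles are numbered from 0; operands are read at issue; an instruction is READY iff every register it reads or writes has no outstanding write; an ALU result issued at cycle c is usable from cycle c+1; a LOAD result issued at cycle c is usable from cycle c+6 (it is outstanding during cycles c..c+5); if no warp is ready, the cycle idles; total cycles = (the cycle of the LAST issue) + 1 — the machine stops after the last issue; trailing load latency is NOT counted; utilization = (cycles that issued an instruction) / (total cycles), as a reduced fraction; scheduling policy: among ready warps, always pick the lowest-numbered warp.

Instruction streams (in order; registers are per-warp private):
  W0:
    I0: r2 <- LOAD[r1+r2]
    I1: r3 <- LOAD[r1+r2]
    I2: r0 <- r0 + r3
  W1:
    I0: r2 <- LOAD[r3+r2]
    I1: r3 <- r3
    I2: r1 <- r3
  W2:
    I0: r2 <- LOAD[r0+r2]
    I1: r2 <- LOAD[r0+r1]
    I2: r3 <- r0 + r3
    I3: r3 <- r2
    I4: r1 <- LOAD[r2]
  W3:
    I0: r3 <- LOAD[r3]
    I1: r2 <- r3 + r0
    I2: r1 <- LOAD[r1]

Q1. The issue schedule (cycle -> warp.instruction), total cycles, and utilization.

cycle 0: W0.I0
cycle 1: W1.I0
cycle 2: W1.I1
cycle 3: W1.I2
cycle 4: W2.I0
cycle 5: W3.I0
cycle 6: W0.I1
cycle 7: idle
cycle 8: idle
cycle 9: idle
cycle 10: W2.I1
cycle 11: W2.I2
cycle 12: W0.I2
cycle 13: W3.I1
cycle 14: W3.I2
cycle 15: idle
cycle 16: W2.I3
cycle 17: W2.I4

Answer: 18 cycles, utilization 7/9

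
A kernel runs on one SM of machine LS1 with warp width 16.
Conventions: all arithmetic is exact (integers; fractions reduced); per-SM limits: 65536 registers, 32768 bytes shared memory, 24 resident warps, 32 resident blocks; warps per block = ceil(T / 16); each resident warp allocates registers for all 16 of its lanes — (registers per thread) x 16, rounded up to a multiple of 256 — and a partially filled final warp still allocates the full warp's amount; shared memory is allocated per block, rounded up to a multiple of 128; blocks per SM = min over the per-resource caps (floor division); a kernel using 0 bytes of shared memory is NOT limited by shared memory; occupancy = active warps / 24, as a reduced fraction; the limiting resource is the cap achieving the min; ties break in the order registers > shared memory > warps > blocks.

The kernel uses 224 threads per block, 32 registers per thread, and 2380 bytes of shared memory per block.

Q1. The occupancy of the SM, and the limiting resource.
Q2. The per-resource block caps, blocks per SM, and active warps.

Answer: occupancy 7/12, limited by warps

registers: 9 blocks
shared memory: 13 blocks
warps: 1 block
blocks: 32 blocks

Answer: 1 block, 14 active warps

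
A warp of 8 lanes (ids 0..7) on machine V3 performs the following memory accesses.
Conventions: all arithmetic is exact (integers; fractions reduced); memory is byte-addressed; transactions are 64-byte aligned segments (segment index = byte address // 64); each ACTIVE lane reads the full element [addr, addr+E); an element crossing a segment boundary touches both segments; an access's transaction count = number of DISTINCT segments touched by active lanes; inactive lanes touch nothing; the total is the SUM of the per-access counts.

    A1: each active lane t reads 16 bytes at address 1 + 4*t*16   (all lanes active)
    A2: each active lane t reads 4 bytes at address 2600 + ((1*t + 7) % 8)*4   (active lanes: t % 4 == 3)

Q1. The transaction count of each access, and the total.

A1: 8 transactions
A2: 2 transactions

Answer: 8,2; total 10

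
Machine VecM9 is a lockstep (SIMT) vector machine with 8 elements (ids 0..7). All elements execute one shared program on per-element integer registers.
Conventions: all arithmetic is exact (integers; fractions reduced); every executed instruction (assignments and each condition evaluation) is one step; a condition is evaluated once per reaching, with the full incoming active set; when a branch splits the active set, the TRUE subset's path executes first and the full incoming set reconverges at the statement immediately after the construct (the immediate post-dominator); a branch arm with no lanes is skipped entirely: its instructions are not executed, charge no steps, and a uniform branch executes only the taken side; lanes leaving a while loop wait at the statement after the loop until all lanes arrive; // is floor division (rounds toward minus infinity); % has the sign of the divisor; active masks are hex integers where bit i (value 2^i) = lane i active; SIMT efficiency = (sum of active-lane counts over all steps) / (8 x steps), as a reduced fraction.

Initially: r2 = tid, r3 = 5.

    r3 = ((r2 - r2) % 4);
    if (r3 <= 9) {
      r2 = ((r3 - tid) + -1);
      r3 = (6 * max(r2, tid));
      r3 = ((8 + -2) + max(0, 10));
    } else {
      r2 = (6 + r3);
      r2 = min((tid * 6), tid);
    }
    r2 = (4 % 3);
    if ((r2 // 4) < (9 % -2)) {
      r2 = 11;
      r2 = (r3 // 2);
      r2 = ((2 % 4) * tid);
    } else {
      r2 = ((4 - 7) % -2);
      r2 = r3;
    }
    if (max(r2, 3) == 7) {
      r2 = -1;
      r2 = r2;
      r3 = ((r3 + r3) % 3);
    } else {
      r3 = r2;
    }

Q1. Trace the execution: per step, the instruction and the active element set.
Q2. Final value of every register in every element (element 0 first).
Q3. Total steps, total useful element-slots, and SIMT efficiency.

step 0: r3 <- ((r2 - r2) % 4)        0xff
step 1: eval (r3 <= 9)               0xff
step 2: r2 <- ((r3 - tid) + -1)      0xff
step 3: r3 <- (6 * max(r2, tid))     0xff
step 4: r3 <- ((8 + -2) + max(0, 10)) 0xff
step 5: r2 <- (4 % 3)                0xff
step 6: eval ((r2 // 4) < (9 % -2))  0xff
step 7: r2 <- ((4 - 7) % -2)         0xff
step 8: r2 <- r3                     0xff
step 9: eval (max(r2, 3) == 7)       0xff
step 10: r3 <- r2                     0xff

Answer: 11 steps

r2: 16,16,16,16,16,16,16,16
r3: 16,16,16,16,16,16,16,16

steps = 11; useful = 88; efficiency = 88/88 = 1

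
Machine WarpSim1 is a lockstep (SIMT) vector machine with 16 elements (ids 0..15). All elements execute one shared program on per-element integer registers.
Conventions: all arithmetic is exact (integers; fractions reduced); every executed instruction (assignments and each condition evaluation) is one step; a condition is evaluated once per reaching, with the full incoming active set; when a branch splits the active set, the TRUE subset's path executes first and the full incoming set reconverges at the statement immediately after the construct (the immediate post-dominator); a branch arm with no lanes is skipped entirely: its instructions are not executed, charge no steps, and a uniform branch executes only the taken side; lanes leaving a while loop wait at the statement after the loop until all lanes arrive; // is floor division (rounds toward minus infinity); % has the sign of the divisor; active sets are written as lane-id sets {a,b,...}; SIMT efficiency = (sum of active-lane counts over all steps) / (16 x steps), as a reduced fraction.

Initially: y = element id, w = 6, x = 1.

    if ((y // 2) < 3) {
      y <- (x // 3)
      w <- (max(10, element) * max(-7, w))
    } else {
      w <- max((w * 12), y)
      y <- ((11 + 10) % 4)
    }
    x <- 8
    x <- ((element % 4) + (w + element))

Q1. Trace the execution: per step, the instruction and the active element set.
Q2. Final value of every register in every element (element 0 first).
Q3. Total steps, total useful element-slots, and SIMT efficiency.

step 0: eval ((y // 2) < 3)          {0,1,2,3,4,5,6,7,8,9,10,11,12,13,14,15}
step 1: y <- (x // 3)                {0,1,2,3,4,5}
step 2: w <- (max(10, element) * max(-7, w)) {0,1,2,3,4,5}
step 3: w <- max((w * 12), y)        {6,7,8,9,10,11,12,13,14,15}
step 4: y <- ((11 + 10) % 4)         {6,7,8,9,10,11,12,13,14,15}
step 5: x <- 8                       {0,1,2,3,4,5,6,7,8,9,10,11,12,13,14,15}
step 6: x <- ((element % 4) + (w + element)) {0,1,2,3,4,5,6,7,8,9,10,11,12,13,14,15}

Answer: 7 steps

y: 0,0,0,0,0,0,1,1,1,1,1,1,1,1,1,1
w: 60,60,60,60,60,60,72,72,72,72,72,72,72,72,72,72
x: 60,62,64,66,64,66,80,82,80,82,84,86,84,86,88,90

steps = 7; useful = 80; efficiency = 80/112 = 5/7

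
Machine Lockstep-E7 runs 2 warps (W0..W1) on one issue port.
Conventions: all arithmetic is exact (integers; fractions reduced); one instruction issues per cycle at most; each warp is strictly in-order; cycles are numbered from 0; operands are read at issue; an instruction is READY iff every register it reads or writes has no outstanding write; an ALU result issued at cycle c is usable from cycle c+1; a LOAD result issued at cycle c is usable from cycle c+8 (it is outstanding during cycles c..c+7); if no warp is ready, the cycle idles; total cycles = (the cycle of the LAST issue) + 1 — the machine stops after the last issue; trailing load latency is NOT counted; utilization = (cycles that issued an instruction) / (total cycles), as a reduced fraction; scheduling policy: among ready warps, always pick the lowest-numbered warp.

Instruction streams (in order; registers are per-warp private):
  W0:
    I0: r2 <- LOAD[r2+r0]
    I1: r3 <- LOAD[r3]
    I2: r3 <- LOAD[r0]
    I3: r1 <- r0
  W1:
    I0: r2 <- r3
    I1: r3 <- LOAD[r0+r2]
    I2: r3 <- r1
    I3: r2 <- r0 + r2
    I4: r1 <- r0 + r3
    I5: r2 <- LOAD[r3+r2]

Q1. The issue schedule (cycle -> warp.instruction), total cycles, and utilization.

cycle 0: W0.I0
cycle 1: W0.I1
cycle 2: W1.I0
cycle 3: W1.I1
cycle 4: idle
cycle 5: idle
cycle 6: idle
cycle 7: idle
cycle 8: idle
cycle 9: W0.I2
cycle 10: W0.I3
cycle 11: W1.I2
cycle 12: W1.I3
cycle 13: W1.I4
cycle 14: W1.I5

Answer: 15 cycles, utilization 2/3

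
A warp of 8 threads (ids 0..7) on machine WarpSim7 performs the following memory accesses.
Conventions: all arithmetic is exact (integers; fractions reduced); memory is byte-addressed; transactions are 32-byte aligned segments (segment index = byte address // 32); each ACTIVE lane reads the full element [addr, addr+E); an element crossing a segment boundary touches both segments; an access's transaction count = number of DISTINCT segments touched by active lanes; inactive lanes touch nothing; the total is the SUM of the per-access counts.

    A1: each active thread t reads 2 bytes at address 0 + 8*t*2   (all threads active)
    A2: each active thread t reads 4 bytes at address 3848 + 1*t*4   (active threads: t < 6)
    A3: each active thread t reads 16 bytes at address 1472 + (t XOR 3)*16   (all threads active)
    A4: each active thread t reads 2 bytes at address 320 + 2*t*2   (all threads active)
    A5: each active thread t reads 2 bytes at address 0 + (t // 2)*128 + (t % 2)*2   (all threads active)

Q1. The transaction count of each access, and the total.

A1: 4 transactions
A2: 1 transaction
A3: 4 transactions
A4: 1 transaction
A5: 4 transactions

Answer: 4,1,4,1,4; total 14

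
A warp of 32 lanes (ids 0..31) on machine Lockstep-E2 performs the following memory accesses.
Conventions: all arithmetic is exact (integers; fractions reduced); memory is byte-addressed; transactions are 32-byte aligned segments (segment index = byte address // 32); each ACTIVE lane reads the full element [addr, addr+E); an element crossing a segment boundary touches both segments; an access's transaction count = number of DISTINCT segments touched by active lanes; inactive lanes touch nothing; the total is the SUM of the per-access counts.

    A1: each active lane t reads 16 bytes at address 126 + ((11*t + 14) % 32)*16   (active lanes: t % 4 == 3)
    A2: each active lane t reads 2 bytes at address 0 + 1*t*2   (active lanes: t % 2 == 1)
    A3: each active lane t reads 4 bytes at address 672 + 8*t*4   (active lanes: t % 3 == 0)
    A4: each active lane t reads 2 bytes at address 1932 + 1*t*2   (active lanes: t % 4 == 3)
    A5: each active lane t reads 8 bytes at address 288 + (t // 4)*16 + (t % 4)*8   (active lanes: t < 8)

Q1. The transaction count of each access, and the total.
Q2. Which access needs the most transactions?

A1: 8 transactions
A2: 2 transactions
A3: 11 transactions
A4: 3 transactions
A5: 2 transactions

Answer: 8,2,11,3,2; total 26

Answer: A3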